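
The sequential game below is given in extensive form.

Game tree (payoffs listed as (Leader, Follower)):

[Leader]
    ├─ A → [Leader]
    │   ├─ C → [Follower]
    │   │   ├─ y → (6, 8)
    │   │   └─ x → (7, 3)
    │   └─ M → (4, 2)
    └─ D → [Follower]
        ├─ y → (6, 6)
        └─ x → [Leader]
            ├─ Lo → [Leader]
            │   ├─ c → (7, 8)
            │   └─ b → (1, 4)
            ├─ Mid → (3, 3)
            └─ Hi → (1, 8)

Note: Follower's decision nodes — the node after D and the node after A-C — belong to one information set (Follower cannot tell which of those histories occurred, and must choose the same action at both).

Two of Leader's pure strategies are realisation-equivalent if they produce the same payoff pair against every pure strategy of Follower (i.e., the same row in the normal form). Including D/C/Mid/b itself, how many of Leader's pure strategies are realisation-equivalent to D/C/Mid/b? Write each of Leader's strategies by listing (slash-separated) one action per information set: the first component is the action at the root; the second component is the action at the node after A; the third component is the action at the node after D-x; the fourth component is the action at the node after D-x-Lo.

4

Row for D/C/Mid/b (columns y, x): (6,6) (3,3).
Under D/C/Mid/b, Leader's choice at the node after A and at the node after D-x-Lo can never be reached regardless of what Follower does, so varying those choices leaves every outcome unchanged.
Holding the reachable choices fixed and varying the unreachable ones freely already gives 2 × 2 = 4 equivalent strategies.
No other strategy reproduces this row, so those 4 are the full class: D/C/Mid/c, D/C/Mid/b, D/M/Mid/c, D/M/Mid/b.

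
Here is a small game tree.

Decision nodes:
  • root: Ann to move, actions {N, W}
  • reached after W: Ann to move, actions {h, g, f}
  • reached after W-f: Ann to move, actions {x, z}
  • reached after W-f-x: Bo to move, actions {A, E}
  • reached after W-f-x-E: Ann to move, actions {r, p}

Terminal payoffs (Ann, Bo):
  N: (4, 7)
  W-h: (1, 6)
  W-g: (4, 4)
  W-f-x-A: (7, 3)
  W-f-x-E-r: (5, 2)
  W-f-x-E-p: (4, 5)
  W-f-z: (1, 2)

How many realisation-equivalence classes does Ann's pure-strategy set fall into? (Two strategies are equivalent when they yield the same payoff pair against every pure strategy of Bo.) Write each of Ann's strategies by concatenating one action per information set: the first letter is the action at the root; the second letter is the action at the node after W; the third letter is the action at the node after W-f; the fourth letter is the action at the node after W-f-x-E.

6

Ann has 24 pure strategies: Nhxr, Nhxp, Nhzr, Nhzp, Ngxr, Ngxp, Ngzr, Ngzp, Nfxr, Nfxp, Nfzr, Nfzp, Whxr, Whxp, Whzr, Whzp, Wgxr, Wgxp, Wgzr, Wgzp, Wfxr, Wfxp, Wfzr, Wfzp. Columns: A, E.
{Nhxr, Nhxp, Nhzr, Nhzp, Ngxr, Ngxp, Ngzr, Ngzp, Nfxr, Nfxp, Nfzr, Nfzp} → row (4,7) (4,7)
{Whxr, Whxp, Whzr, Whzp} → row (1,6) (1,6)
{Wgxr, Wgxp, Wgzr, Wgzp} → row (4,4) (4,4)
{Wfxr} → row (7,3) (5,2)
{Wfxp} → row (7,3) (4,5)
{Wfzr, Wfzp} → row (1,2) (1,2)
That's 6 distinct rows out of 24 strategies.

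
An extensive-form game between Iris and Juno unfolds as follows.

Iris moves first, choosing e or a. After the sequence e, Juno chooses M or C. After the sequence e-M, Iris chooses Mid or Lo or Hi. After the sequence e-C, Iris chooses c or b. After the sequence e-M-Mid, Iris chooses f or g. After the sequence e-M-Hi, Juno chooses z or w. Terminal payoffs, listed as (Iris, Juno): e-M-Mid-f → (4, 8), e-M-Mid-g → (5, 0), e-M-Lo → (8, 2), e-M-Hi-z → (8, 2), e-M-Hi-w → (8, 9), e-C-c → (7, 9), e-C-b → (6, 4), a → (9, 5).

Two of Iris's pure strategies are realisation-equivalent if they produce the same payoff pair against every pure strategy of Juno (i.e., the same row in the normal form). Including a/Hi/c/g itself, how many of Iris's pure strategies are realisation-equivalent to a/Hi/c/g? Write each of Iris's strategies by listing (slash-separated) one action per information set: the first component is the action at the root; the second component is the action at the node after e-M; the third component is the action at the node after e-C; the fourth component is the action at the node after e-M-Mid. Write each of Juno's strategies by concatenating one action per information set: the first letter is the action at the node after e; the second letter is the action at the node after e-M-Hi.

12

Row for a/Hi/c/g (columns Mz, Mw, Cz, Cw): (9,5) (9,5) (9,5) (9,5).
Under a/Hi/c/g, Iris's choice at the node after e-M and at the node after e-C and at the node after e-M-Mid can never be reached regardless of what Juno does, so varying those choices leaves every outcome unchanged.
Holding the reachable choices fixed and varying the unreachable ones freely already gives 3 × 2 × 2 = 12 equivalent strategies.
No other strategy reproduces this row, so those 12 are the full class: a/Mid/c/f, a/Mid/c/g, a/Mid/b/f, a/Mid/b/g, a/Lo/c/f, a/Lo/c/g, a/Lo/b/f, a/Lo/b/g, a/Hi/c/f, a/Hi/c/g, a/Hi/b/f, a/Hi/b/g.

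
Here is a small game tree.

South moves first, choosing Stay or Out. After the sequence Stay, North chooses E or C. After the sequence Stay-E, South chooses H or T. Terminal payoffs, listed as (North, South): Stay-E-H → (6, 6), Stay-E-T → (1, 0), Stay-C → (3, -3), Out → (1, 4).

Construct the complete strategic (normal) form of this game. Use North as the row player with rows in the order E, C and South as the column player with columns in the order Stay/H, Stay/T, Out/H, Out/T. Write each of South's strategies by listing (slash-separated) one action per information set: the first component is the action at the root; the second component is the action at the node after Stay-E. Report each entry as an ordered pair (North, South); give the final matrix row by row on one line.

       Stay/H   Stay/T    Out/H    Out/T
   E    (6,6)    (1,0)    (1,4)    (1,4)
   C   (3,-3)   (3,-3)    (1,4)    (1,4)

E: (6,6) (1,0) (1,4) (1,4) | C: (3,-3) (3,-3) (1,4) (1,4)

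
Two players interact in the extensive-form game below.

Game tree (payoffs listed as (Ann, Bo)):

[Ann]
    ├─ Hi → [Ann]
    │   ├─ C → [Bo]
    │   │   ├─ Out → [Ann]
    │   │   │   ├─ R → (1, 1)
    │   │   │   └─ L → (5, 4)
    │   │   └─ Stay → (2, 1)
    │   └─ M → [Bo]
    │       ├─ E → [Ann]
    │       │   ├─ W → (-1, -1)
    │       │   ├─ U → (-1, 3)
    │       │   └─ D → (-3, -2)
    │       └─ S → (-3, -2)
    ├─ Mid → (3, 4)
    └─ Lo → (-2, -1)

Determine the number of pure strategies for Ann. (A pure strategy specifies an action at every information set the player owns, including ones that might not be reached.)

Ann owns the root with actions {Hi, Mid, Lo} — three choices.
Ann owns the node after Hi with actions {C, M} — two choices.
Ann owns the node after Hi-C-Out with actions {R, L} — two choices.
Ann owns the node after Hi-M-E with actions {W, U, D} — three choices.
A pure strategy fixes one action at each information set independently, so the count is the product 3 × 2 × 2 × 3 = 36.
(For reference, Bo has 4 pure strategies, giving a 36×4 normal-form matrix.)

36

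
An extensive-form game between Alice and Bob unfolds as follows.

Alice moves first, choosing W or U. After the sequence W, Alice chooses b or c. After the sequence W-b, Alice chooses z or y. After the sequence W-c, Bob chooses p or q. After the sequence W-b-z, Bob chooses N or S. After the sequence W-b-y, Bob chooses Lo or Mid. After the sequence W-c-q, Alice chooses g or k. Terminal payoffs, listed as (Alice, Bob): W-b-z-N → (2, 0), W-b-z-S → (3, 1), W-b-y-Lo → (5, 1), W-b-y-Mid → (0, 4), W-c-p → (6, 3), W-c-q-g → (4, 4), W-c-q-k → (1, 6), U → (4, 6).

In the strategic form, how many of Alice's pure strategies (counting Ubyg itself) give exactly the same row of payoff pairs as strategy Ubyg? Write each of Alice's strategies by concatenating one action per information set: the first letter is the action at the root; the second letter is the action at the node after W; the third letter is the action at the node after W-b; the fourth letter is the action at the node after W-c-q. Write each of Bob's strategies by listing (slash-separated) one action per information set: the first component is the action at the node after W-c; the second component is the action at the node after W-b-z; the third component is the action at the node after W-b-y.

Row for Ubyg (columns p/N/Lo, p/N/Mid, p/S/Lo, p/S/Mid, q/N/Lo, q/N/Mid, q/S/Lo, q/S/Mid): (4,6) (4,6) (4,6) (4,6) (4,6) (4,6) (4,6) (4,6).
Under Ubyg, Alice's choice at the node after W and at the node after W-b and at the node after W-c-q can never be reached regardless of what Bob does, so varying those choices leaves every outcome unchanged.
Holding the reachable choices fixed and varying the unreachable ones freely already gives 2 × 2 × 2 = 8 equivalent strategies.
No other strategy reproduces this row, so those 8 are the full class: Ubzg, Ubzk, Ubyg, Ubyk, Uczg, Uczk, Ucyg, Ucyk.

8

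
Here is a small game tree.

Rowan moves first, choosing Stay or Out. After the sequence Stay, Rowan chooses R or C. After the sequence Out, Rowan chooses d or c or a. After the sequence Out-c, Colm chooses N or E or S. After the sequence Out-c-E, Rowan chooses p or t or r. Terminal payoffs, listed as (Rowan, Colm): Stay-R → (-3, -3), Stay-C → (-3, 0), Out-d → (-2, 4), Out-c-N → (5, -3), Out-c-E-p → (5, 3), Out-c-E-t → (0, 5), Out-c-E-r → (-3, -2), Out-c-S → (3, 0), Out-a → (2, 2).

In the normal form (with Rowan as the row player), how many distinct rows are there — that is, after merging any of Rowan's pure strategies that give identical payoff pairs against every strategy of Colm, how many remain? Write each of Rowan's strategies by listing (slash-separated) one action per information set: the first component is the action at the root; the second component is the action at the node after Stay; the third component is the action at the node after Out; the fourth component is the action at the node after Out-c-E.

Rowan has 36 pure strategies: Stay/R/d/p, Stay/R/d/t, Stay/R/d/r, Stay/R/c/p, Stay/R/c/t, Stay/R/c/r, Stay/R/a/p, Stay/R/a/t, Stay/R/a/r, Stay/C/d/p, Stay/C/d/t, Stay/C/d/r, Stay/C/c/p, Stay/C/c/t, Stay/C/c/r, Stay/C/a/p, Stay/C/a/t, Stay/C/a/r, Out/R/d/p, Out/R/d/t, Out/R/d/r, Out/R/c/p, Out/R/c/t, Out/R/c/r, Out/R/a/p, Out/R/a/t, Out/R/a/r, Out/C/d/p, Out/C/d/t, Out/C/d/r, Out/C/c/p, Out/C/c/t, Out/C/c/r, Out/C/a/p, Out/C/a/t, Out/C/a/r. Columns: N, E, S.
{Stay/R/d/p, Stay/R/d/t, Stay/R/d/r, Stay/R/c/p, Stay/R/c/t, Stay/R/c/r, Stay/R/a/p, Stay/R/a/t, Stay/R/a/r} → row (-3,-3) (-3,-3) (-3,-3)
{Stay/C/d/p, Stay/C/d/t, Stay/C/d/r, Stay/C/c/p, Stay/C/c/t, Stay/C/c/r, Stay/C/a/p, Stay/C/a/t, Stay/C/a/r} → row (-3,0) (-3,0) (-3,0)
{Out/R/d/p, Out/R/d/t, Out/R/d/r, Out/C/d/p, Out/C/d/t, Out/C/d/r} → row (-2,4) (-2,4) (-2,4)
{Out/R/c/p, Out/C/c/p} → row (5,-3) (5,3) (3,0)
{Out/R/c/t, Out/C/c/t} → row (5,-3) (0,5) (3,0)
{Out/R/c/r, Out/C/c/r} → row (5,-3) (-3,-2) (3,0)
{Out/R/a/p, Out/R/a/t, Out/R/a/r, Out/C/a/p, Out/C/a/t, Out/C/a/r} → row (2,2) (2,2) (2,2)
That's 7 distinct rows out of 36 strategies.

7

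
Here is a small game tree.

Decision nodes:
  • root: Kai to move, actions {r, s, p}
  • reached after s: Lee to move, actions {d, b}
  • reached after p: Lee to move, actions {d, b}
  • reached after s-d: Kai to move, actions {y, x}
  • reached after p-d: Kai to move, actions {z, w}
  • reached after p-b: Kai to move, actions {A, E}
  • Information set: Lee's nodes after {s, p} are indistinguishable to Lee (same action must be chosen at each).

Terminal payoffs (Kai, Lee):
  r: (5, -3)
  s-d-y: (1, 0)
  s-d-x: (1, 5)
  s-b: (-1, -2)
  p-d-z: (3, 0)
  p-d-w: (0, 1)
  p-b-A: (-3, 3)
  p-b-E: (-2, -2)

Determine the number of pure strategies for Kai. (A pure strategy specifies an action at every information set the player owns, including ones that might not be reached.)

Kai owns the root with actions {r, s, p} — three choices.
Kai owns the node after s-d with actions {y, x} — two choices.
Kai owns the node after p-d with actions {z, w} — two choices.
Kai owns the node after p-b with actions {A, E} — two choices.
A pure strategy fixes one action at each information set independently, so the count is the product 3 × 2 × 2 × 2 = 24.

24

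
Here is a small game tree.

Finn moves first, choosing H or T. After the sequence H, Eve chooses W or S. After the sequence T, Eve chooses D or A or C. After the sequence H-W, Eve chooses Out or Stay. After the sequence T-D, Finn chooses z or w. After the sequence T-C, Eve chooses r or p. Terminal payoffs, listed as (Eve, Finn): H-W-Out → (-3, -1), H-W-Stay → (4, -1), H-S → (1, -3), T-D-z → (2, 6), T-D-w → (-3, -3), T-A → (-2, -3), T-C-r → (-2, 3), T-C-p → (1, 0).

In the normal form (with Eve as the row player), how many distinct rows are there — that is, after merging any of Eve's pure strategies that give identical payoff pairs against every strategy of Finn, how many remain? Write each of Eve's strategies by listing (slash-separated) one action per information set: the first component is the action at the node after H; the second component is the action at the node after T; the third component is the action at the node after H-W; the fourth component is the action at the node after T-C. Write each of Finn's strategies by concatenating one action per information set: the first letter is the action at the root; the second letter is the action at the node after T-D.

12

Eve has 24 pure strategies: W/D/Out/r, W/D/Out/p, W/D/Stay/r, W/D/Stay/p, W/A/Out/r, W/A/Out/p, W/A/Stay/r, W/A/Stay/p, W/C/Out/r, W/C/Out/p, W/C/Stay/r, W/C/Stay/p, S/D/Out/r, S/D/Out/p, S/D/Stay/r, S/D/Stay/p, S/A/Out/r, S/A/Out/p, S/A/Stay/r, S/A/Stay/p, S/C/Out/r, S/C/Out/p, S/C/Stay/r, S/C/Stay/p. Columns: Hz, Hw, Tz, Tw.
{W/D/Out/r, W/D/Out/p} → row (-3,-1) (-3,-1) (2,6) (-3,-3)
{W/D/Stay/r, W/D/Stay/p} → row (4,-1) (4,-1) (2,6) (-3,-3)
{W/A/Out/r, W/A/Out/p} → row (-3,-1) (-3,-1) (-2,-3) (-2,-3)
{W/A/Stay/r, W/A/Stay/p} → row (4,-1) (4,-1) (-2,-3) (-2,-3)
{W/C/Out/r} → row (-3,-1) (-3,-1) (-2,3) (-2,3)
{W/C/Out/p} → row (-3,-1) (-3,-1) (1,0) (1,0)
{W/C/Stay/r} → row (4,-1) (4,-1) (-2,3) (-2,3)
{W/C/Stay/p} → row (4,-1) (4,-1) (1,0) (1,0)
{S/D/Out/r, S/D/Out/p, S/D/Stay/r, S/D/Stay/p} → row (1,-3) (1,-3) (2,6) (-3,-3)
{S/A/Out/r, S/A/Out/p, S/A/Stay/r, S/A/Stay/p} → row (1,-3) (1,-3) (-2,-3) (-2,-3)
{S/C/Out/r, S/C/Stay/r} → row (1,-3) (1,-3) (-2,3) (-2,3)
{S/C/Out/p, S/C/Stay/p} → row (1,-3) (1,-3) (1,0) (1,0)
That's 12 distinct rows out of 24 strategies.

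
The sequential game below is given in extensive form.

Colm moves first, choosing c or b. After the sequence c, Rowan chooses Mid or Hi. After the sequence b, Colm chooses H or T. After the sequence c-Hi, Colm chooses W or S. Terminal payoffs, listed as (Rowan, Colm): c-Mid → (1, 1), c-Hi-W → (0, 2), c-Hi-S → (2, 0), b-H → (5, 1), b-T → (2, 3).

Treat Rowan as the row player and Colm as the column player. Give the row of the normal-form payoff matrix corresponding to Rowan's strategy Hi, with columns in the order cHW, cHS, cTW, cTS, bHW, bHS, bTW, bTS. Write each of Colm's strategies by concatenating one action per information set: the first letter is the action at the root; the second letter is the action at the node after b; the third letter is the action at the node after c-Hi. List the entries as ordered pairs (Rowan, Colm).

(0,2) (2,0) (0,2) (2,0) (5,1) (5,1) (2,3) (2,3)

vs cHW: Colm plays c → Rowan plays Hi at [c] → Colm plays W at [c-Hi] → (0, 2)
vs cHS: Colm plays c → Rowan plays Hi at [c] → Colm plays S at [c-Hi] → (2, 0)
vs cTW: Colm plays c → Rowan plays Hi at [c] → Colm plays W at [c-Hi] → (0, 2)
vs cTS: Colm plays c → Rowan plays Hi at [c] → Colm plays S at [c-Hi] → (2, 0)
vs bHW: Colm plays b → Colm plays H at [b] → (5, 1)
vs bHS: Colm plays b → Colm plays H at [b] → (5, 1)
vs bTW: Colm plays b → Colm plays T at [b] → (2, 3)
vs bTS: Colm plays b → Colm plays T at [b] → (2, 3)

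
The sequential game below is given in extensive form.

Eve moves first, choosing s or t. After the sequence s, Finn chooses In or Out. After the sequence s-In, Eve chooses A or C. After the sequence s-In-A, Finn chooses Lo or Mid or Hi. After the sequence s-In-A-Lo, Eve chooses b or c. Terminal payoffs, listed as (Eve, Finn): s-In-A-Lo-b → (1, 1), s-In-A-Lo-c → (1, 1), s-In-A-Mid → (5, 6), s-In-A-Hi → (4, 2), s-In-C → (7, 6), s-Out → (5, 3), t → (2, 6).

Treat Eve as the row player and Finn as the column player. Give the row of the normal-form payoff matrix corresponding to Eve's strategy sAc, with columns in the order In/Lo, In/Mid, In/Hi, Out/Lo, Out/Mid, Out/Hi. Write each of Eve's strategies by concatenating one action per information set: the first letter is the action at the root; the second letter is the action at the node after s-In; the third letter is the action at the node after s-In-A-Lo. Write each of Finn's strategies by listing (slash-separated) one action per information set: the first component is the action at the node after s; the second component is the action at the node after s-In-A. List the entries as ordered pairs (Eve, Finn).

vs In/Lo: Eve plays s → Finn plays In at [s] → Eve plays A at [s-In] → Finn plays Lo at [s-In-A] → Eve plays c at [s-In-A-Lo] → (1, 1)
vs In/Mid: Eve plays s → Finn plays In at [s] → Eve plays A at [s-In] → Finn plays Mid at [s-In-A] → (5, 6)
vs In/Hi: Eve plays s → Finn plays In at [s] → Eve plays A at [s-In] → Finn plays Hi at [s-In-A] → (4, 2)
vs Out/Lo: Eve plays s → Finn plays Out at [s] → (5, 3)
vs Out/Mid: Eve plays s → Finn plays Out at [s] → (5, 3)
vs Out/Hi: Eve plays s → Finn plays Out at [s] → (5, 3)

(1,1) (5,6) (4,2) (5,3) (5,3) (5,3)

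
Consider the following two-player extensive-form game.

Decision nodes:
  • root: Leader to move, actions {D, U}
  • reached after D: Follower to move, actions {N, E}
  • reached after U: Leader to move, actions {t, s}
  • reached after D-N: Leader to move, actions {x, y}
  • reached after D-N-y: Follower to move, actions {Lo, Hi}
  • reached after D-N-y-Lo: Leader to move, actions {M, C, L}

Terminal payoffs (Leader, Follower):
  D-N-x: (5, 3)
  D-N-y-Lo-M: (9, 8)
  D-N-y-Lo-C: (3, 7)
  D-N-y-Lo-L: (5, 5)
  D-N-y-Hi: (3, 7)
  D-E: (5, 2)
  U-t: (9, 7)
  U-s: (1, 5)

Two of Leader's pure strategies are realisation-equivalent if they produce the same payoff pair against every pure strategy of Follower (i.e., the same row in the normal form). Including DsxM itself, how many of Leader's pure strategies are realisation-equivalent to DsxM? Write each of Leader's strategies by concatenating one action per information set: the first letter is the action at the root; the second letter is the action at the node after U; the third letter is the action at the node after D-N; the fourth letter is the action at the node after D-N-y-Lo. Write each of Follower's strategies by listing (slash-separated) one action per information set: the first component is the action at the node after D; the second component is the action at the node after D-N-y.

Row for DsxM (columns N/Lo, N/Hi, E/Lo, E/Hi): (5,3) (5,3) (5,2) (5,2).
Under DsxM, Leader's choice at the node after U and at the node after D-N-y-Lo can never be reached regardless of what Follower does, so varying those choices leaves every outcome unchanged.
Holding the reachable choices fixed and varying the unreachable ones freely already gives 2 × 3 = 6 equivalent strategies.
No other strategy reproduces this row, so those 6 are the full class: DtxM, DtxC, DtxL, DsxM, DsxC, DsxL.

6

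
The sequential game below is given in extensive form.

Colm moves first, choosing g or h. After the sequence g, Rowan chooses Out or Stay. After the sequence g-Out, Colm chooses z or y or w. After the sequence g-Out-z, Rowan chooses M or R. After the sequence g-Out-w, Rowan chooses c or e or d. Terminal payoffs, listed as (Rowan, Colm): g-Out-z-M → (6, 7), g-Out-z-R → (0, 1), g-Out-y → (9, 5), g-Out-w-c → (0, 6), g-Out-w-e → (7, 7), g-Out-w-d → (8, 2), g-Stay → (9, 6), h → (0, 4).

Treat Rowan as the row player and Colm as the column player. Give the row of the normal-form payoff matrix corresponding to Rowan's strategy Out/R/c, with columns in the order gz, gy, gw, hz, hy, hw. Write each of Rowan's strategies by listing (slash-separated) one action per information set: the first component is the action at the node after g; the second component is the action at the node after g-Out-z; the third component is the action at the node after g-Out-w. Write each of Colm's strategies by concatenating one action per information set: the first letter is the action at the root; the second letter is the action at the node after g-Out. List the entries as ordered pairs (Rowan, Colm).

(0,1) (9,5) (0,6) (0,4) (0,4) (0,4)

vs gz: Colm plays g → Rowan plays Out at [g] → Colm plays z at [g-Out] → Rowan plays R at [g-Out-z] → (0, 1)
vs gy: Colm plays g → Rowan plays Out at [g] → Colm plays y at [g-Out] → (9, 5)
vs gw: Colm plays g → Rowan plays Out at [g] → Colm plays w at [g-Out] → Rowan plays c at [g-Out-w] → (0, 6)
vs hz: Colm plays h → (0, 4)
vs hy: Colm plays h → (0, 4)
vs hw: Colm plays h → (0, 4)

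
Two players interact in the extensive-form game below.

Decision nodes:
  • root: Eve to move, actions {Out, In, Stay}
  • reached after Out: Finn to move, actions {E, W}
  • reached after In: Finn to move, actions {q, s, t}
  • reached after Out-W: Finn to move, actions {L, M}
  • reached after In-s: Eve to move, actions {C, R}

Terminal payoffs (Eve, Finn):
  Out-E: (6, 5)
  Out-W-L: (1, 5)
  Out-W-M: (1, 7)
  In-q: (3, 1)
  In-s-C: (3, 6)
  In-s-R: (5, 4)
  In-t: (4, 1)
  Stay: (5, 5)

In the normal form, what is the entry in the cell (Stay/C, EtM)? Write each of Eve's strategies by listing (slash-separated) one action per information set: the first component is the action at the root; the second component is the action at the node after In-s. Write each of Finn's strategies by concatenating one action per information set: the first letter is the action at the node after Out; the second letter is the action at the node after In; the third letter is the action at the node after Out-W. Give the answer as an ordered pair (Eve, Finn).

Trace the play path from the root:
  Eve plays Stay
→ terminal payoff (5, 5).
(Eve's choice at the node after In-s is never reached on this path, so it doesn't affect the outcome.)

(5, 5)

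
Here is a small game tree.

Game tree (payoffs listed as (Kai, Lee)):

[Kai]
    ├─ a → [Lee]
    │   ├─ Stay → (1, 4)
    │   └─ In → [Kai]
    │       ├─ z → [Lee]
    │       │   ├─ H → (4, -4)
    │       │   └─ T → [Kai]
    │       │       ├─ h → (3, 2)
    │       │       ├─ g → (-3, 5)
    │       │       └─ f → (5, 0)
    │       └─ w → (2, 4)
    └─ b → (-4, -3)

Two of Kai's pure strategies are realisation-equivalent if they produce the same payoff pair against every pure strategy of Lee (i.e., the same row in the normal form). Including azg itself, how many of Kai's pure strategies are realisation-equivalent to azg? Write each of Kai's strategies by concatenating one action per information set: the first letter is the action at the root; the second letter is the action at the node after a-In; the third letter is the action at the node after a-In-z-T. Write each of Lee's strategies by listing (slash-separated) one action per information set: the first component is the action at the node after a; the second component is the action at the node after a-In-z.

1

Row for azg (columns Stay/H, Stay/T, In/H, In/T): (1,4) (1,4) (4,-4) (-3,5).
Every one of Kai's information sets is on the play path for some reply by Lee when Kai follows azg.
Changing the action at any of them therefore changes at least one column, so only azg itself gives this row.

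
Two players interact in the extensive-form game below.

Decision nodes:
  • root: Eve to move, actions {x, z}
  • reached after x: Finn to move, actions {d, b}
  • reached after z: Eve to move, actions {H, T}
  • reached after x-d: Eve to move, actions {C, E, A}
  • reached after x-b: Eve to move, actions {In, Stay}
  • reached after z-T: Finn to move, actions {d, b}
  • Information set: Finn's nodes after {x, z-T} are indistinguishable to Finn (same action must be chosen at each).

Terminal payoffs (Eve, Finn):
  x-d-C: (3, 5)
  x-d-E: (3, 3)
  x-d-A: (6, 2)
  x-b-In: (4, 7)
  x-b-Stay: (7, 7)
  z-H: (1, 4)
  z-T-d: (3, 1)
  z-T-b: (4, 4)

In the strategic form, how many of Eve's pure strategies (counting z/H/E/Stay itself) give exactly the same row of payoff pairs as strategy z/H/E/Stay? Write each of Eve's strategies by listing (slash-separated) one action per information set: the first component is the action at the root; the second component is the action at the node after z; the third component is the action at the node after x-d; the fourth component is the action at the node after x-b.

6

Row for z/H/E/Stay (columns d, b): (1,4) (1,4).
Under z/H/E/Stay, Eve's choice at the node after x-d and at the node after x-b can never be reached regardless of what Finn does, so varying those choices leaves every outcome unchanged.
Holding the reachable choices fixed and varying the unreachable ones freely already gives 3 × 2 = 6 equivalent strategies.
No other strategy reproduces this row, so those 6 are the full class: z/H/C/In, z/H/C/Stay, z/H/E/In, z/H/E/Stay, z/H/A/In, z/H/A/Stay.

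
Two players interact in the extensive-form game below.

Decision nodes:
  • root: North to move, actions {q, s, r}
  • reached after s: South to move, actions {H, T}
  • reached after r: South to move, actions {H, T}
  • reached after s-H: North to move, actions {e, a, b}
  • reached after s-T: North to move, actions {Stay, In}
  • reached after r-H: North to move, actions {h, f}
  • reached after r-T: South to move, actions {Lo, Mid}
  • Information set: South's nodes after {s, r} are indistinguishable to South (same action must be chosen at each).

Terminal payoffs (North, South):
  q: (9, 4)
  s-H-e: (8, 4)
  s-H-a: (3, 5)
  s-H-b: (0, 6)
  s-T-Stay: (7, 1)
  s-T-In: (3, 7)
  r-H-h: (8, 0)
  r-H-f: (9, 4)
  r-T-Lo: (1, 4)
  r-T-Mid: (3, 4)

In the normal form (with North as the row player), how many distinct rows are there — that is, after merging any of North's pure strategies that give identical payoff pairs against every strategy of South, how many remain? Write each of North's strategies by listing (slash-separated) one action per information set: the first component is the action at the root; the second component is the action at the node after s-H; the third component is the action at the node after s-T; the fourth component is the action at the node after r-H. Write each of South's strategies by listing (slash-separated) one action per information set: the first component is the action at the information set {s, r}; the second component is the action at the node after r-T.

North has 36 pure strategies: q/e/Stay/h, q/e/Stay/f, q/e/In/h, q/e/In/f, q/a/Stay/h, q/a/Stay/f, q/a/In/h, q/a/In/f, q/b/Stay/h, q/b/Stay/f, q/b/In/h, q/b/In/f, s/e/Stay/h, s/e/Stay/f, s/e/In/h, s/e/In/f, s/a/Stay/h, s/a/Stay/f, s/a/In/h, s/a/In/f, s/b/Stay/h, s/b/Stay/f, s/b/In/h, s/b/In/f, r/e/Stay/h, r/e/Stay/f, r/e/In/h, r/e/In/f, r/a/Stay/h, r/a/Stay/f, r/a/In/h, r/a/In/f, r/b/Stay/h, r/b/Stay/f, r/b/In/h, r/b/In/f. Columns: H/Lo, H/Mid, T/Lo, T/Mid.
{q/e/Stay/h, q/e/Stay/f, q/e/In/h, q/e/In/f, q/a/Stay/h, q/a/Stay/f, q/a/In/h, q/a/In/f, q/b/Stay/h, q/b/Stay/f, q/b/In/h, q/b/In/f} → row (9,4) (9,4) (9,4) (9,4)
{s/e/Stay/h, s/e/Stay/f} → row (8,4) (8,4) (7,1) (7,1)
{s/e/In/h, s/e/In/f} → row (8,4) (8,4) (3,7) (3,7)
{s/a/Stay/h, s/a/Stay/f} → row (3,5) (3,5) (7,1) (7,1)
{s/a/In/h, s/a/In/f} → row (3,5) (3,5) (3,7) (3,7)
{s/b/Stay/h, s/b/Stay/f} → row (0,6) (0,6) (7,1) (7,1)
{s/b/In/h, s/b/In/f} → row (0,6) (0,6) (3,7) (3,7)
{r/e/Stay/h, r/e/In/h, r/a/Stay/h, r/a/In/h, r/b/Stay/h, r/b/In/h} → row (8,0) (8,0) (1,4) (3,4)
{r/e/Stay/f, r/e/In/f, r/a/Stay/f, r/a/In/f, r/b/Stay/f, r/b/In/f} → row (9,4) (9,4) (1,4) (3,4)
That's 9 distinct rows out of 36 strategies.

9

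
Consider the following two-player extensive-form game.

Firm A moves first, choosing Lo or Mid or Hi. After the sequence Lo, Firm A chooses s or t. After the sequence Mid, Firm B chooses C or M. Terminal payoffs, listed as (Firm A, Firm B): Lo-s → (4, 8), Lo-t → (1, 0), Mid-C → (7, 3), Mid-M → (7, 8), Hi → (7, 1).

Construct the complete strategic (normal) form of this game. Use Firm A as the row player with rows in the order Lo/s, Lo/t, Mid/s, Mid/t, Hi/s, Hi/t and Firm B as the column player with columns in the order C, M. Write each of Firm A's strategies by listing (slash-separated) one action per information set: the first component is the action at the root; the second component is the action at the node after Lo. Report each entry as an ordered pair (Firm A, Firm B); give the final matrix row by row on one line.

Lo/s: (4,8) (4,8) | Lo/t: (1,0) (1,0) | Mid/s: (7,3) (7,8) | Mid/t: (7,3) (7,8) | Hi/s: (7,1) (7,1) | Hi/t: (7,1) (7,1)

Row Lo/s: C→(4,8), M→(4,8)
Row Lo/t: C→(1,0), M→(1,0)
Row Mid/s: C→(7,3), M→(7,8)
Row Mid/t: C→(7,3), M→(7,8)
Row Hi/s: C→(7,1), M→(7,1)
Row Hi/t: C→(7,1), M→(7,1)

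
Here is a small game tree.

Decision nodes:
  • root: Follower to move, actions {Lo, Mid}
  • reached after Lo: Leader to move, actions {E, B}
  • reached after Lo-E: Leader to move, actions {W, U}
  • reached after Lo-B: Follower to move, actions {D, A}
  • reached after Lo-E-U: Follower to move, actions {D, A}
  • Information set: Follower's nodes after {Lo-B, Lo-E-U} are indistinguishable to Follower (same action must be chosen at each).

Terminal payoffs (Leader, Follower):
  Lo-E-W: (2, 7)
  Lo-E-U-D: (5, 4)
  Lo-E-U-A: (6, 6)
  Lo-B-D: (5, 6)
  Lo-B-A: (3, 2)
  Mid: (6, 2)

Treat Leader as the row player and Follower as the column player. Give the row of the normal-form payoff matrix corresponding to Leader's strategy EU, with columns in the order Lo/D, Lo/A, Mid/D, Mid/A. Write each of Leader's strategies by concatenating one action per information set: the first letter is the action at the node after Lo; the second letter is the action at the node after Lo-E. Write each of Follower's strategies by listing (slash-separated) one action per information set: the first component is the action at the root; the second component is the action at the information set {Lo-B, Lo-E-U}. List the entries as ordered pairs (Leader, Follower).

vs Lo/D: Follower plays Lo → Leader plays E at [Lo] → Leader plays U at [Lo-E] → Follower plays D at [Lo-E-U] → (5, 4)
vs Lo/A: Follower plays Lo → Leader plays E at [Lo] → Leader plays U at [Lo-E] → Follower plays A at [Lo-E-U] → (6, 6)
vs Mid/D: Follower plays Mid → (6, 2)
vs Mid/A: Follower plays Mid → (6, 2)

(5,4) (6,6) (6,2) (6,2)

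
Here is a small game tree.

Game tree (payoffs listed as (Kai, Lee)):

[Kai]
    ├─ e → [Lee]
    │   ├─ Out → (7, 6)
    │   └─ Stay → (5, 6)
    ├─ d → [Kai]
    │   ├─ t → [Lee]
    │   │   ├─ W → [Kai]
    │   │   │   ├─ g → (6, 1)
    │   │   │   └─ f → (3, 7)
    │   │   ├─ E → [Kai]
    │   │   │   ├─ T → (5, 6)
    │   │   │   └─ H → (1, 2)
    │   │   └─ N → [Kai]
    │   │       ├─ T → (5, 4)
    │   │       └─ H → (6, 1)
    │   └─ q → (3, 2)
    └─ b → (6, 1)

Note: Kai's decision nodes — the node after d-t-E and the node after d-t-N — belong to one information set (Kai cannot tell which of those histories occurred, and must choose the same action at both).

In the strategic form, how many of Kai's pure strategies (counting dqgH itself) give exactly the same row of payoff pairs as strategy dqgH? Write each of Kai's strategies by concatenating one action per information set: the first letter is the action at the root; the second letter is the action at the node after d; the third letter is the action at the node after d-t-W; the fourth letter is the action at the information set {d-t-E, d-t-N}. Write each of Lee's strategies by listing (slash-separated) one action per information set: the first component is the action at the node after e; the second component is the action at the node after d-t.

4

Row for dqgH (columns Out/W, Out/E, Out/N, Stay/W, Stay/E, Stay/N): (3,2) (3,2) (3,2) (3,2) (3,2) (3,2).
Under dqgH, Kai's choice at the node after d-t-W and at the information set {d-t-E, d-t-N} can never be reached regardless of what Lee does, so varying those choices leaves every outcome unchanged.
Holding the reachable choices fixed and varying the unreachable ones freely already gives 2 × 2 = 4 equivalent strategies.
No other strategy reproduces this row, so those 4 are the full class: dqgT, dqgH, dqfT, dqfH.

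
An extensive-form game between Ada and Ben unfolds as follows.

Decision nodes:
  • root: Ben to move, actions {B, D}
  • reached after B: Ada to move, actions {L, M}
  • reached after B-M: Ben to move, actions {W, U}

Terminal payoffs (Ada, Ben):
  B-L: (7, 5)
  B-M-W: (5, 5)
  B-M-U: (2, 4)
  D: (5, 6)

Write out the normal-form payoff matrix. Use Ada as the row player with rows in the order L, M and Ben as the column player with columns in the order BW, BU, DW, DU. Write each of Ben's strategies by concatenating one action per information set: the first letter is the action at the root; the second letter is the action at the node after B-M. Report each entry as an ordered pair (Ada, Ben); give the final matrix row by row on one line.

L: (7,5) (7,5) (5,6) (5,6) | M: (5,5) (2,4) (5,6) (5,6)

           BW       BU       DW       DU
   L    (7,5)    (7,5)    (5,6)    (5,6)
   M    (5,5)    (2,4)    (5,6)    (5,6)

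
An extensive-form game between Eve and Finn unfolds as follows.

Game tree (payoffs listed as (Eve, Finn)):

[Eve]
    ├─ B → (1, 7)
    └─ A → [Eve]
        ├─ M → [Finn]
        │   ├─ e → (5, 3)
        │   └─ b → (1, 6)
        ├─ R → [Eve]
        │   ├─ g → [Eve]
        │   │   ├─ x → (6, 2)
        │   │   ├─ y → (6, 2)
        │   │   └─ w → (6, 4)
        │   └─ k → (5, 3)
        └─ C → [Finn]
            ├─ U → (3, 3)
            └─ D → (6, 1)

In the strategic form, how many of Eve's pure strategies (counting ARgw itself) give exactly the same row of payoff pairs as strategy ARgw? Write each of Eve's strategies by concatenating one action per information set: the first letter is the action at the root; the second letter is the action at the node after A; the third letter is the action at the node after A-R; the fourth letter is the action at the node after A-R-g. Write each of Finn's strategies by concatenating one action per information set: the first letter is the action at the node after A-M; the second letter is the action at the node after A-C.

1

Row for ARgw (columns eU, eD, bU, bD): (6,4) (6,4) (6,4) (6,4).
Every one of Eve's information sets is on the play path for some reply by Finn when Eve follows ARgw.
Changing the action at any of them therefore changes at least one column, so only ARgw itself gives this row.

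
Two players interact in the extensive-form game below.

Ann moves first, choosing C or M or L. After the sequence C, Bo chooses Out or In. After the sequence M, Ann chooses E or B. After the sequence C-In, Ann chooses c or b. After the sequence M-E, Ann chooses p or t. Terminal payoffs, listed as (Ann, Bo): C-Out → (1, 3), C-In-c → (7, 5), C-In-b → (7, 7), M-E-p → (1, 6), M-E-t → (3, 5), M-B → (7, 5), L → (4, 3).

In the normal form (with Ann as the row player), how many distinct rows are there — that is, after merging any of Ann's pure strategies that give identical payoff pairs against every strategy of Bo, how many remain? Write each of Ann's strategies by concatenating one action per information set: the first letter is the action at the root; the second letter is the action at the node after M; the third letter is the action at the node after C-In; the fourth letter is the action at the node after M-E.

Ann has 24 pure strategies: CEcp, CEct, CEbp, CEbt, CBcp, CBct, CBbp, CBbt, MEcp, MEct, MEbp, MEbt, MBcp, MBct, MBbp, MBbt, LEcp, LEct, LEbp, LEbt, LBcp, LBct, LBbp, LBbt. Columns: Out, In.
{CEcp, CEct, CBcp, CBct} → row (1,3) (7,5)
{CEbp, CEbt, CBbp, CBbt} → row (1,3) (7,7)
{MEcp, MEbp} → row (1,6) (1,6)
{MEct, MEbt} → row (3,5) (3,5)
{MBcp, MBct, MBbp, MBbt} → row (7,5) (7,5)
{LEcp, LEct, LEbp, LEbt, LBcp, LBct, LBbp, LBbt} → row (4,3) (4,3)
That's 6 distinct rows out of 24 strategies.

6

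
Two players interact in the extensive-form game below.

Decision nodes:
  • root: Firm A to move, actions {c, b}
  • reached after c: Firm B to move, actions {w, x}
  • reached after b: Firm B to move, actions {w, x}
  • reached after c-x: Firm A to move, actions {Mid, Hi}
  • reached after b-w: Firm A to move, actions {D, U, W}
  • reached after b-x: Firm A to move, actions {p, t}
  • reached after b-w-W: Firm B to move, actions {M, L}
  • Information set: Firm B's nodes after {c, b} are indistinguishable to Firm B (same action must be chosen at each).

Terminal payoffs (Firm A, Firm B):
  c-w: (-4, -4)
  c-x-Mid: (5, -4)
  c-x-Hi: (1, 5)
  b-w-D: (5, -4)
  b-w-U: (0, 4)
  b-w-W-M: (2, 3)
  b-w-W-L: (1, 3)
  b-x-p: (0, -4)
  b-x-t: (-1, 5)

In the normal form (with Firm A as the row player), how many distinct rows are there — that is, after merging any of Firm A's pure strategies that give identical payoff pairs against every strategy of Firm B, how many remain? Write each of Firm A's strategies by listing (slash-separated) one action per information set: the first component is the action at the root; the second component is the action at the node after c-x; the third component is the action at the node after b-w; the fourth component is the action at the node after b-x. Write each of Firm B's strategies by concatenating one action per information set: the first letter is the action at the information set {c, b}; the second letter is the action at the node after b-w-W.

Firm A has 24 pure strategies: c/Mid/D/p, c/Mid/D/t, c/Mid/U/p, c/Mid/U/t, c/Mid/W/p, c/Mid/W/t, c/Hi/D/p, c/Hi/D/t, c/Hi/U/p, c/Hi/U/t, c/Hi/W/p, c/Hi/W/t, b/Mid/D/p, b/Mid/D/t, b/Mid/U/p, b/Mid/U/t, b/Mid/W/p, b/Mid/W/t, b/Hi/D/p, b/Hi/D/t, b/Hi/U/p, b/Hi/U/t, b/Hi/W/p, b/Hi/W/t. Columns: wM, wL, xM, xL.
{c/Mid/D/p, c/Mid/D/t, c/Mid/U/p, c/Mid/U/t, c/Mid/W/p, c/Mid/W/t} → row (-4,-4) (-4,-4) (5,-4) (5,-4)
{c/Hi/D/p, c/Hi/D/t, c/Hi/U/p, c/Hi/U/t, c/Hi/W/p, c/Hi/W/t} → row (-4,-4) (-4,-4) (1,5) (1,5)
{b/Mid/D/p, b/Hi/D/p} → row (5,-4) (5,-4) (0,-4) (0,-4)
{b/Mid/D/t, b/Hi/D/t} → row (5,-4) (5,-4) (-1,5) (-1,5)
{b/Mid/U/p, b/Hi/U/p} → row (0,4) (0,4) (0,-4) (0,-4)
{b/Mid/U/t, b/Hi/U/t} → row (0,4) (0,4) (-1,5) (-1,5)
{b/Mid/W/p, b/Hi/W/p} → row (2,3) (1,3) (0,-4) (0,-4)
{b/Mid/W/t, b/Hi/W/t} → row (2,3) (1,3) (-1,5) (-1,5)
That's 8 distinct rows out of 24 strategies.

8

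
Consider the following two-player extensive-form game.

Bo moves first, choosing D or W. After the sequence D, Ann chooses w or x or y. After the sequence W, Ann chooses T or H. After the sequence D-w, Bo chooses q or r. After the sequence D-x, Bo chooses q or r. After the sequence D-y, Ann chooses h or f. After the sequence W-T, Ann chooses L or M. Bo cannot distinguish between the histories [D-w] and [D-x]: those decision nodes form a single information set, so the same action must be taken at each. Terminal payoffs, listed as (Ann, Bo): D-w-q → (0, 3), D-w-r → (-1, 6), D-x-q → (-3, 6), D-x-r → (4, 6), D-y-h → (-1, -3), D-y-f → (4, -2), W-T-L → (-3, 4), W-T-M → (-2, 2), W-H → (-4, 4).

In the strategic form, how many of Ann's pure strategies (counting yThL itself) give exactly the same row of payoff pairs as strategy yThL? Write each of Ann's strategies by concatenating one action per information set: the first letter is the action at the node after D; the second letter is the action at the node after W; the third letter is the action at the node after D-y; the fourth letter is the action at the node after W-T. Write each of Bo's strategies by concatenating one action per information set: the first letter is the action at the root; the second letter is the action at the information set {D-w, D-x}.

1

Row for yThL (columns Dq, Dr, Wq, Wr): (-1,-3) (-1,-3) (-3,4) (-3,4).
Every one of Ann's information sets is on the play path for some reply by Bo when Ann follows yThL.
Changing the action at any of them therefore changes at least one column, so only yThL itself gives this row.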